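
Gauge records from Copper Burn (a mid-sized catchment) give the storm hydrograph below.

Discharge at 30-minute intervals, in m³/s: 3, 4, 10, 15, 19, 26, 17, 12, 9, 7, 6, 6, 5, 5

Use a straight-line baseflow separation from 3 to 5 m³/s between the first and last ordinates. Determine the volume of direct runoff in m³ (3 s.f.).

V ≈ 1.58 × 10^5 m³

Direct-runoff ordinates (Q − Q_b): 0.00, 0.85, 6.69, 11.54, 15.38, 22.23, 13.08, 7.92, 4.77, 2.62, 1.46, 1.31, 0.15, 0.00 m³/s.
ΣQ_DR = 88.00 m³/s.
With Δt = 0.5 h = 1800 s, V = ΣQ_DR · Δt = 88.00 × 1800 = 1.58 × 10^5 m³.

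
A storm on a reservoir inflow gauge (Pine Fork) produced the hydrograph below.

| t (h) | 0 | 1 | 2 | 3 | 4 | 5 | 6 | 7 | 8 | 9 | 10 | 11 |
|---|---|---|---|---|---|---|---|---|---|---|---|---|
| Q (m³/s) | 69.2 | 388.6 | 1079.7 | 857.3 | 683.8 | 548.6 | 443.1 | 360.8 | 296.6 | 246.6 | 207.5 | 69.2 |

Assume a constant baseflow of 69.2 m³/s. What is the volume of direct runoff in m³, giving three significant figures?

Direct-runoff ordinates (Q − Q_b): 0.0, 319.4, 1010.5, 788.1, 614.6, 479.4, 373.9, 291.6, 227.4, 177.4, 138.3, 0.0 m³/s.
ΣQ_DR = 4421 m³/s.
With Δt = 1 h = 3600 s, V = ΣQ_DR · Δt = 4421 × 3600 = 1.59 × 10^7 m³.

V ≈ 1.59 × 10^7 m³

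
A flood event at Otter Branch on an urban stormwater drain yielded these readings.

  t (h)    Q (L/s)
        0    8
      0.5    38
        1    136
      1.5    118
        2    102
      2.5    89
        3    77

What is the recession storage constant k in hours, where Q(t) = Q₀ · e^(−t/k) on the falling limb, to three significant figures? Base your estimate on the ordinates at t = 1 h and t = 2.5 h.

On the falling limb, Q drops from 136 to 89 L/s between t = 1 h and t = 2.5 h (Δt = 1.5 h).
k = −Δt / ln(Q₂/Q₁) = −1.5 / ln(89/136) = 3.54 h.

k ≈ 3.54 h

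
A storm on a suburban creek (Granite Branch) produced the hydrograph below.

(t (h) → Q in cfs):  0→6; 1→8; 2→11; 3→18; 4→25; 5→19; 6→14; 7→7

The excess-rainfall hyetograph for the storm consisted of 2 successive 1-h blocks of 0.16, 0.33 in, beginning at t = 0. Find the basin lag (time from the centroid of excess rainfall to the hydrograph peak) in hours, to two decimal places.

Centroid of excess rainfall: t_c = Σ P_i·t̄_i / ΣP_i = 1.1735 h (block centres at 0.5, 1.5 h).
Hydrograph peak occurs at t = 4 h, so basin lag t_L = 4 − 1.1735 = 2.83 h.

t_L ≈ 2.83 h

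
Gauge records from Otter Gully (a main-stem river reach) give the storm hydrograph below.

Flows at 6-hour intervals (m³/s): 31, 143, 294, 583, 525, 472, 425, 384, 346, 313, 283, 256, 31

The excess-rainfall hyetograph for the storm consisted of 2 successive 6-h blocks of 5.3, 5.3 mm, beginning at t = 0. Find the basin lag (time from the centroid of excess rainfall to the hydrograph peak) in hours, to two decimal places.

Centroid of excess rainfall: t_c = Σ P_i·t̄_i / ΣP_i = 6.0000 h (block centres at 3, 9 h).
Hydrograph peak occurs at t = 18 h, so basin lag t_L = 18 − 6.0000 = 12.00 h.

t_L ≈ 12.00 h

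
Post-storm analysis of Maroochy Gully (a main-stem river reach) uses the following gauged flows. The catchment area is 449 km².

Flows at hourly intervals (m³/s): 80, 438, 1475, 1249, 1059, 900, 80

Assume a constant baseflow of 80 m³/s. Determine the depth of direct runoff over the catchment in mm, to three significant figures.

Direct runoff: 0.0, 358.0, 1395.0, 1169.0, 979.0, 820.0, 0.0 m³/s; ΣQ_DR = 4721 m³/s.
V = ΣQ_DR · Δt = 4721 × 3600 s = 1.700 × 10^7 m³.
Over A = 449 km², depth = V / A = 37.9 mm.

d ≈ 37.9 mm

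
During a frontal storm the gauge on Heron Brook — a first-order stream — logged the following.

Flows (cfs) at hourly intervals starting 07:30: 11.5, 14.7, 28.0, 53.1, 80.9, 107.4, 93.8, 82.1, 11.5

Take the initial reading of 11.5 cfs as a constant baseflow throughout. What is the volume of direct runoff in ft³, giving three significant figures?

Direct-runoff ordinates (Q − Q_b): 0.0, 3.2, 16.5, 41.6, 69.4, 95.9, 82.3, 70.6, 0.0 cfs.
ΣQ_DR = 379.5 cfs.
With Δt = 1 h = 3600 s, V = ΣQ_DR · Δt = 379.5 × 3600 = 1.37 × 10^6 ft³.

V ≈ 1.37 × 10^6 ft³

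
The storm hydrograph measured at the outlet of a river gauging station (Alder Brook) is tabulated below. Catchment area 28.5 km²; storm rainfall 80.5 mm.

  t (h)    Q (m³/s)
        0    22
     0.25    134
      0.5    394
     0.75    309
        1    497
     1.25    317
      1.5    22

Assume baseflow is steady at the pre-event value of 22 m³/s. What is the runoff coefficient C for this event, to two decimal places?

ΣQ_DR = 1541 m³/s; V = ΣQ_DR·Δt = 1.387 × 10^6 m³.
Runoff depth d = V / A = 48.66 mm.
C = d / P = 48.66 / 80.5 = 0.60.

C ≈ 0.60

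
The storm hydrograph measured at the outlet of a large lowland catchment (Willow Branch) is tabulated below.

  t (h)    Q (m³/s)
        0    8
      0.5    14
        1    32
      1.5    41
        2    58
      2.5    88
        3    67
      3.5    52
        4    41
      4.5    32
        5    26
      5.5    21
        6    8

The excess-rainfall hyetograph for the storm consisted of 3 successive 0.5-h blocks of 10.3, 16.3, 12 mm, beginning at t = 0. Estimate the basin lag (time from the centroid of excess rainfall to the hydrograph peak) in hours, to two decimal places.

t_L ≈ 1.73 h

Centroid of excess rainfall: t_c = Σ P_i·t̄_i / ΣP_i = 0.7720 h (block centres at 0.25, 0.75, 1.25 h).
Hydrograph peak occurs at t = 2.5 h, so basin lag t_L = 2.5 − 0.7720 = 1.73 h.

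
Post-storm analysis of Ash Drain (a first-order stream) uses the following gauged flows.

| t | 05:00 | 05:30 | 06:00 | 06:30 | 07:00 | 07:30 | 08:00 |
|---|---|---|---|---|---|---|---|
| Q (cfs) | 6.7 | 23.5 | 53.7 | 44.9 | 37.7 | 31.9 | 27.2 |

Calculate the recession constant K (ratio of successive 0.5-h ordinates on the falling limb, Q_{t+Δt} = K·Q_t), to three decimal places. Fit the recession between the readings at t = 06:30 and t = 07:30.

K ≈ 0.843

Using the recession-limb readings at t = 06:30 and t = 07:30: Q falls from 44.9 to 31.9 cfs over 2 intervals.
K = (Q₂/Q₁)^(1/2) = (31.9/44.9)^(1/2) = 0.843.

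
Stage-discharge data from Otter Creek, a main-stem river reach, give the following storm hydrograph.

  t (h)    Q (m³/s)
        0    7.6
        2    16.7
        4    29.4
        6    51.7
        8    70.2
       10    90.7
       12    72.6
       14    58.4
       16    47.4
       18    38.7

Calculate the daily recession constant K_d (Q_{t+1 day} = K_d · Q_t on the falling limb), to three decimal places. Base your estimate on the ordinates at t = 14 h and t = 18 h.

Between t = 14 h and t = 18 h the flow falls from 58.4 to 38.7 m³/s over 2×2 h = 4 h.
Per-interval ratio K = (38.7/58.4)^(1/2) = 0.8140; K_d = K^(24/2) = 0.085.

K_d ≈ 0.085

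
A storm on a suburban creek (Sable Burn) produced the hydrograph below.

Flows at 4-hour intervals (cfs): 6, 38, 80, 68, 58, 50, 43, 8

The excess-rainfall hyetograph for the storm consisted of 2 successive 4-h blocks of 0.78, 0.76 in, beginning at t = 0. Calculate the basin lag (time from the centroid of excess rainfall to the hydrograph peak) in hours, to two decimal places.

t_L ≈ 4.03 h

Centroid of excess rainfall: t_c = Σ P_i·t̄_i / ΣP_i = 3.9740 h (block centres at 2, 6 h).
Hydrograph peak occurs at t = 8 h, so basin lag t_L = 8 − 3.9740 = 4.03 h.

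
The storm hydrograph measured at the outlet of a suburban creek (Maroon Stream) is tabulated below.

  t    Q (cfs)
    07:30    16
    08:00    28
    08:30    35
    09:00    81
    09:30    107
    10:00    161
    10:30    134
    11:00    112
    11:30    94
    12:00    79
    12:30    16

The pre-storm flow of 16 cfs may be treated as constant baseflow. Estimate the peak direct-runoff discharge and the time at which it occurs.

Q_p = 145.0 cfs at t = 10:00

Subtracting baseflow gives direct-runoff ordinates: 0.0, 12.0, 19.0, 65.0, 91.0, 145.0, 118.0, 96.0, 78.0, 63.0, 0.0 cfs.
The maximum is 145.0 cfs, occurring at the reading for t = 10:00.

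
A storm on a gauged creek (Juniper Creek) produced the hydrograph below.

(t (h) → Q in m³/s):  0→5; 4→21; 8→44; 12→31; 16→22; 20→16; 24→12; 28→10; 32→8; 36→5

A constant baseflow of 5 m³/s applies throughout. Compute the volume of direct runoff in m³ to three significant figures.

Direct-runoff ordinates (Q − Q_b): 0.0, 16.0, 39.0, 26.0, 17.0, 11.0, 7.0, 5.0, 3.0, 0.0 m³/s.
ΣQ_DR = 124.0 m³/s.
With Δt = 4 h = 14400 s, V = ΣQ_DR · Δt = 124.0 × 14400 = 1.79 × 10^6 m³.

V ≈ 1.79 × 10^6 m³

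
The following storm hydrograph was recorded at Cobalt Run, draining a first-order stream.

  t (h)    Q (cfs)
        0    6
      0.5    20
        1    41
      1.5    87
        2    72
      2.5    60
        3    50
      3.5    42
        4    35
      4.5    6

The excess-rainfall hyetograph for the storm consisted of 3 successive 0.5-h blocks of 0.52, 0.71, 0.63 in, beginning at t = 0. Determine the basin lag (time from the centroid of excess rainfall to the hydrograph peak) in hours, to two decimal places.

Centroid of excess rainfall: t_c = Σ P_i·t̄_i / ΣP_i = 0.7796 h (block centres at 0.25, 0.75, 1.25 h).
Hydrograph peak occurs at t = 1.5 h, so basin lag t_L = 1.5 − 0.7796 = 0.72 h.

t_L ≈ 0.72 h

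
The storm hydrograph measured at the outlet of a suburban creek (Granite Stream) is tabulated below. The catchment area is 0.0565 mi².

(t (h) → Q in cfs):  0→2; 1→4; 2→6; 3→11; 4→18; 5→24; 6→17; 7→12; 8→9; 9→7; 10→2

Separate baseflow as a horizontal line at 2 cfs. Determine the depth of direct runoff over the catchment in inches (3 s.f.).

d ≈ 2.47 in

Direct runoff: 0.0, 2.0, 4.0, 9.0, 16.0, 22.0, 15.0, 10.0, 7.0, 5.0, 0.0 cfs; ΣQ_DR = 90.00 cfs.
V = ΣQ_DR · Δt = 90.00 × 3600 s = 3.240 × 10^5 ft³.
Over A = 0.0565 mi², depth = V / A = 2.47 in.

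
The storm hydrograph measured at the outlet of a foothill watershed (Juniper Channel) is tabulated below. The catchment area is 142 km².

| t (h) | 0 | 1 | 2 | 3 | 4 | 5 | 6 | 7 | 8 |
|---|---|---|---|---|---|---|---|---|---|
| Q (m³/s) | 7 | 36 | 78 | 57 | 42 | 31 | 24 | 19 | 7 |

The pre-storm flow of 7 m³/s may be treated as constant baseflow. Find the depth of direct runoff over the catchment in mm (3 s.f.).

d ≈ 6.03 mm

Direct runoff: 0.0, 29.0, 71.0, 50.0, 35.0, 24.0, 17.0, 12.0, 0.0 m³/s; ΣQ_DR = 238.0 m³/s.
V = ΣQ_DR · Δt = 238.0 × 3600 s = 8.568 × 10^5 m³.
Over A = 142 km², depth = V / A = 6.03 mm.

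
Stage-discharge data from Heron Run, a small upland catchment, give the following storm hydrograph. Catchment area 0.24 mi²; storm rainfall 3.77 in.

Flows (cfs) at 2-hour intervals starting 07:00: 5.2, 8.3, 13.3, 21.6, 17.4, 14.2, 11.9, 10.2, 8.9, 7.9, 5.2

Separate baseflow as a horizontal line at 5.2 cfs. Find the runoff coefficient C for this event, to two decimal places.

C ≈ 0.23

ΣQ_DR = 66.90 cfs; V = ΣQ_DR·Δt = 4.817 × 10^5 ft³.
Runoff depth d = V / A = 0.8639 in.
C = d / P = 0.8639 / 3.77 = 0.23.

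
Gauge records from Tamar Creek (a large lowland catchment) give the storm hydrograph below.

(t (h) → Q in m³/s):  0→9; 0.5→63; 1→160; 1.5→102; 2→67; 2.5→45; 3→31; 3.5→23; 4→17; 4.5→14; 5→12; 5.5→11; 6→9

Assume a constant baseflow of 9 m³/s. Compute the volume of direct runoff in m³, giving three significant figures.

Direct-runoff ordinates (Q − Q_b): 0.0, 54.0, 151.0, 93.0, 58.0, 36.0, 22.0, 14.0, 8.0, 5.0, 3.0, 2.0, 0.0 m³/s.
ΣQ_DR = 446.0 m³/s.
With Δt = 0.5 h = 1800 s, V = ΣQ_DR · Δt = 446.0 × 1800 = 8.03 × 10^5 m³.

V ≈ 8.03 × 10^5 m³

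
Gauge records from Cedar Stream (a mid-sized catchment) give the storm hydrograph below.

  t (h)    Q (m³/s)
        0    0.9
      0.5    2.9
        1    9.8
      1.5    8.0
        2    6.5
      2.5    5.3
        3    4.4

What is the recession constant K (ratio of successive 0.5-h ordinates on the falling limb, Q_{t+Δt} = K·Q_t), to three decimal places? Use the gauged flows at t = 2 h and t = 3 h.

K ≈ 0.823

Using the recession-limb readings at t = 2 h and t = 3 h: Q falls from 6.5 to 4.4 m³/s over 2 intervals.
K = (Q₂/Q₁)^(1/2) = (4.4/6.5)^(1/2) = 0.823.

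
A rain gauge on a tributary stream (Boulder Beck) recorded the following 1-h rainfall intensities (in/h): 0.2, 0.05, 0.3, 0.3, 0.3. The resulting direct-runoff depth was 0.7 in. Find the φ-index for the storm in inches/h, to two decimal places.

Only the 4 blocks with intensity above φ contribute runoff: 0.2, 0.3, 0.3, 0.3 in/h.
Σ(I−φ)·Δt = d  ⇒  (0.2+0.3+0.3+0.3 − 4φ)·1 = 0.7
φ = (1.100 − 0.7/1) / 4 = 0.10 in/h.

φ ≈ 0.10 in/h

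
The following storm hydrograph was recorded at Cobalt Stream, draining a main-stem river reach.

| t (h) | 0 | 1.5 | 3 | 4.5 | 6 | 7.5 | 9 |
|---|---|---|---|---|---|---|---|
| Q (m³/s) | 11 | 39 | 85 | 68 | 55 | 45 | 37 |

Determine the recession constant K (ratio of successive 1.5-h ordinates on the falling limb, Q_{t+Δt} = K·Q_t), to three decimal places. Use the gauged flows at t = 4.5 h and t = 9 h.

Using the recession-limb readings at t = 4.5 h and t = 9 h: Q falls from 68 to 37 m³/s over 3 intervals.
K = (Q₂/Q₁)^(1/3) = (37/68)^(1/3) = 0.816.

K ≈ 0.816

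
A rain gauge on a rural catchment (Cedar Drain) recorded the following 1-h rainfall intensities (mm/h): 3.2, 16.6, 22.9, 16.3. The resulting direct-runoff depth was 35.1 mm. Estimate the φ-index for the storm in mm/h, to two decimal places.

φ ≈ 6.90 mm/h

Only the 3 blocks with intensity above φ contribute runoff: 16.6, 22.9, 16.3 mm/h.
Σ(I−φ)·Δt = d  ⇒  (16.6+22.9+16.3 − 3φ)·1 = 35.1
φ = (55.80 − 35.1/1) / 3 = 6.90 mm/h.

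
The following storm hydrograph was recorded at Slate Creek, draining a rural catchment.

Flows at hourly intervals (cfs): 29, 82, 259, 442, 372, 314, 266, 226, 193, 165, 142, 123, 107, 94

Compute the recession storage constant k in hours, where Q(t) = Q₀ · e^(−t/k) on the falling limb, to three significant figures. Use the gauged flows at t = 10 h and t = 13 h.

On the falling limb, Q drops from 142 to 94 cfs between t = 10 h and t = 13 h (Δt = 3 h).
k = −Δt / ln(Q₂/Q₁) = −3 / ln(94/142) = 7.27 h.

k ≈ 7.27 h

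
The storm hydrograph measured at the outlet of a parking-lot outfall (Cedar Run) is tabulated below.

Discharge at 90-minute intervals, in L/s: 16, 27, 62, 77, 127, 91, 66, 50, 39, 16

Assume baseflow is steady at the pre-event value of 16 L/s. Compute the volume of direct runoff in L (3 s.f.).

V ≈ 2.22 × 10^6 L

Direct-runoff ordinates (Q − Q_b): 0.0, 11.0, 46.0, 61.0, 111.0, 75.0, 50.0, 34.0, 23.0, 0.0 L/s.
ΣQ_DR = 411.0 L/s.
With Δt = 1.5 h = 5400 s, V = ΣQ_DR · Δt = 411.0 × 5400 = 2.22 × 10^6 L.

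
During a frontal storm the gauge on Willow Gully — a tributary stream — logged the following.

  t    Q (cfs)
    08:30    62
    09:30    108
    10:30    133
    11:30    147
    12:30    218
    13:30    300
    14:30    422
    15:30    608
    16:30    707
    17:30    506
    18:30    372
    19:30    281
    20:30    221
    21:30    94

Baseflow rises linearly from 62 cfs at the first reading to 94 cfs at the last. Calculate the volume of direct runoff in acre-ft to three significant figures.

Direct-runoff ordinates (Q − Q_b): 0.00, 43.54, 66.08, 77.62, 146.15, 225.69, 345.23, 528.77, 625.31, 421.85, 285.38, 191.92, 129.46, 0.00 cfs.
ΣQ_DR = 3087 cfs.
With Δt = 1 h = 3600 s, V = ΣQ_DR · Δt = 3087 × 3600 = 1.11 × 10^7 ft³ = 255 acre-ft.

V ≈ 255 acre-ft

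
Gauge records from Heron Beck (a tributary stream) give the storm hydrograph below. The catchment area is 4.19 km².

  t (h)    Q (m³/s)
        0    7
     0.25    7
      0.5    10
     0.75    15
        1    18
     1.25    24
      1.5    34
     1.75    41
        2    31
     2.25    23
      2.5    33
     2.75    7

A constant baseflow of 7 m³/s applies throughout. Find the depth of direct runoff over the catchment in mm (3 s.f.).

d ≈ 35.7 mm

Direct runoff: 0.0, 0.0, 3.0, 8.0, 11.0, 17.0, 27.0, 34.0, 24.0, 16.0, 26.0, 0.0 m³/s; ΣQ_DR = 166.0 m³/s.
V = ΣQ_DR · Δt = 166.0 × 900 s = 1.494 × 10^5 m³.
Over A = 4.19 km², depth = V / A = 35.7 mm.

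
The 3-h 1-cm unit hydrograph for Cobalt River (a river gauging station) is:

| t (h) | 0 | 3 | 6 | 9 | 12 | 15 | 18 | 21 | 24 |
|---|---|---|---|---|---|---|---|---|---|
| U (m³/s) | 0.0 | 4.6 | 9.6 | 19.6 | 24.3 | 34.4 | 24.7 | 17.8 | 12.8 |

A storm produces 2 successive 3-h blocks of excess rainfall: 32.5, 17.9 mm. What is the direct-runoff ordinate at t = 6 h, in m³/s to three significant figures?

By discrete convolution, Q_j = Σ (P_i / 10 mm) · U_{j−i}.
At t = 6 h (j=2): Q = (32.5/10)·9.6 + (17.9/10)·4.6 = 39.4 m³/s.

Q ≈ 39.4 m³/s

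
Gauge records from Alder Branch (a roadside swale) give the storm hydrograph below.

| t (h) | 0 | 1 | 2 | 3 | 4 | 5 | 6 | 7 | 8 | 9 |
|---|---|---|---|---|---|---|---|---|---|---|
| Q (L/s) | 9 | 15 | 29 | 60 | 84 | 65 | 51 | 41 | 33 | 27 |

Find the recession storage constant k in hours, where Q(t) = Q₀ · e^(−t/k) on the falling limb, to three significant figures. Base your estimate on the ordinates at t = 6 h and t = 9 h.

k ≈ 4.72 h

On the falling limb, Q drops from 51 to 27 L/s between t = 6 h and t = 9 h (Δt = 3 h).
k = −Δt / ln(Q₂/Q₁) = −3 / ln(27/51) = 4.72 h.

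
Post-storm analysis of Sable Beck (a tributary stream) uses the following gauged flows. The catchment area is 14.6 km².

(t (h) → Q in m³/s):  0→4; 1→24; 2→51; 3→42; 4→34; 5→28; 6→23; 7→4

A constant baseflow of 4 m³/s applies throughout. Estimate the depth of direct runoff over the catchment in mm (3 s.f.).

Direct runoff: 0.0, 20.0, 47.0, 38.0, 30.0, 24.0, 19.0, 0.0 m³/s; ΣQ_DR = 178.0 m³/s.
V = ΣQ_DR · Δt = 178.0 × 3600 s = 6.408 × 10^5 m³.
Over A = 14.6 km², depth = V / A = 43.9 mm.

d ≈ 43.9 mm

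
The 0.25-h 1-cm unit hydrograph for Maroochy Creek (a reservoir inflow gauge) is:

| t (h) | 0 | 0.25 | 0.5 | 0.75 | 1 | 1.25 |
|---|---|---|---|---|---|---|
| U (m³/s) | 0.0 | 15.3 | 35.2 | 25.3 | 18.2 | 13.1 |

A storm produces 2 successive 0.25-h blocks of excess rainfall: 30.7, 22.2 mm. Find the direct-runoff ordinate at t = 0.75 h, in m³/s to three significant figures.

Q ≈ 156 m³/s

By discrete convolution, Q_j = Σ (P_i / 10 mm) · U_{j−i}.
At t = 0.75 h (j=3): Q = (30.7/10)·25.3 + (22.2/10)·35.2 = 156 m³/s.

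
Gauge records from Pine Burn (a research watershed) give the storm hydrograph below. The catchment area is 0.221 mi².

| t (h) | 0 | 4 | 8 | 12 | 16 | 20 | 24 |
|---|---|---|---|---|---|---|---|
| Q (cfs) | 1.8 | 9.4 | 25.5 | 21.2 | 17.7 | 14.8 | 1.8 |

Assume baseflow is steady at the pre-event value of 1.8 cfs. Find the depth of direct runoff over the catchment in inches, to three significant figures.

Direct runoff: 0.0, 7.6, 23.7, 19.4, 15.9, 13.0, 0.0 cfs; ΣQ_DR = 79.60 cfs.
V = ΣQ_DR · Δt = 79.60 × 14400 s = 1.146 × 10^6 ft³.
Over A = 0.221 mi², depth = V / A = 2.23 in.

d ≈ 2.23 in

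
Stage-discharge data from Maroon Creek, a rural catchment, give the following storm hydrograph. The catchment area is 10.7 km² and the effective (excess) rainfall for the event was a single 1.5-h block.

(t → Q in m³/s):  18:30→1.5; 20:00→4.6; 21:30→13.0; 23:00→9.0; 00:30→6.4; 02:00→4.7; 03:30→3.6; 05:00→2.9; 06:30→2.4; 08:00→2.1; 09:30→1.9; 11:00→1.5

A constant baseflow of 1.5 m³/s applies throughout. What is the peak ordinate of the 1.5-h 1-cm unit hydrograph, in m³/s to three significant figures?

Direct runoff: 0.0, 3.1, 11.5, 7.5, 4.9, 3.2, 2.1, 1.4, 0.9, 0.6, 0.4, 0.0 m³/s; ΣQ_DR = 35.60 m³/s, peak = 11.5 m³/s.
Runoff depth d = ΣQ_DR·Δt / A = 35.60 × 5400 / (10.7 km²) = 17.97 mm.
The 1-cm UH is the DRH scaled by (10 mm)/d, so U_p = 11.5 × 10/17.97 = 6.40 m³/s.

U_p ≈ 6.40 m³/s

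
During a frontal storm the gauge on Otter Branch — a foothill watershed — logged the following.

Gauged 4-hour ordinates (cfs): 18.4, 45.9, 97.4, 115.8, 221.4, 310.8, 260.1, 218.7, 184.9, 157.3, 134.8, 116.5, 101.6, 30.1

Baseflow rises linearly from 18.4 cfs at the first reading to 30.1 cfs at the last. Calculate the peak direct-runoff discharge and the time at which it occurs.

Q_p = 287.90 cfs at t = 20 h

Subtracting baseflow gives direct-runoff ordinates: 0.00, 26.60, 77.20, 94.70, 199.40, 287.90, 236.30, 194.00, 159.30, 130.80, 107.40, 88.20, 72.40, 0.00 cfs.
The maximum is 287.90 cfs, occurring at the reading for t = 20 h.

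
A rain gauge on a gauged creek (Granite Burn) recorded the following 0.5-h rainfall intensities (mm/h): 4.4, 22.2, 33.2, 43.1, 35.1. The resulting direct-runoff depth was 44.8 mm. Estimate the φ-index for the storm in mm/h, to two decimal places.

φ ≈ 11.00 mm/h

Only the 4 blocks with intensity above φ contribute runoff: 22.2, 33.2, 43.1, 35.1 mm/h.
Σ(I−φ)·Δt = d  ⇒  (22.2+33.2+43.1+35.1 − 4φ)·0.5 = 44.8
φ = (133.6 − 44.8/0.5) / 4 = 11.00 mm/h.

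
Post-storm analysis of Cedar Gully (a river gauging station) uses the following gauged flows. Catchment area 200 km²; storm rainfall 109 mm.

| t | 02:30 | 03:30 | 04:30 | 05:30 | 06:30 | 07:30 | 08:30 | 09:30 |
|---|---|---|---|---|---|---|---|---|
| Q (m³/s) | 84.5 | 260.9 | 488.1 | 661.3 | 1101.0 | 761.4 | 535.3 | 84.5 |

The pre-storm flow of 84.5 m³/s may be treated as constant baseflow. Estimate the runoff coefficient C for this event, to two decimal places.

ΣQ_DR = 3301 m³/s; V = ΣQ_DR·Δt = 1.188 × 10^7 m³.
Runoff depth d = V / A = 59.42 mm.
C = d / P = 59.42 / 109 = 0.55.

C ≈ 0.55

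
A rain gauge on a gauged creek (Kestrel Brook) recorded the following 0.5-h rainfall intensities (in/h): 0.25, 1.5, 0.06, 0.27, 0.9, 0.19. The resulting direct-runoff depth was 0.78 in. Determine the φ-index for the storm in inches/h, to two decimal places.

φ ≈ 0.42 in/h

Only the 2 blocks with intensity above φ contribute runoff: 1.5, 0.9 in/h.
Σ(I−φ)·Δt = d  ⇒  (1.5+0.9 − 2φ)·0.5 = 0.78
φ = (2.400 − 0.78/0.5) / 2 = 0.42 in/h.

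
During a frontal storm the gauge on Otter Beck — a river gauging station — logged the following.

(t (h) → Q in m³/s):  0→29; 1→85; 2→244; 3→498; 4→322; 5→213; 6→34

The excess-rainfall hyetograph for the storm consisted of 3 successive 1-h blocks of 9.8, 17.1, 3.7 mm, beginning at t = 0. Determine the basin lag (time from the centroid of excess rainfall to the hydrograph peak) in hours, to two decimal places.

Centroid of excess rainfall: t_c = Σ P_i·t̄_i / ΣP_i = 1.3007 h (block centres at 0.5, 1.5, 2.5 h).
Hydrograph peak occurs at t = 3 h, so basin lag t_L = 3 − 1.3007 = 1.70 h.

t_L ≈ 1.70 h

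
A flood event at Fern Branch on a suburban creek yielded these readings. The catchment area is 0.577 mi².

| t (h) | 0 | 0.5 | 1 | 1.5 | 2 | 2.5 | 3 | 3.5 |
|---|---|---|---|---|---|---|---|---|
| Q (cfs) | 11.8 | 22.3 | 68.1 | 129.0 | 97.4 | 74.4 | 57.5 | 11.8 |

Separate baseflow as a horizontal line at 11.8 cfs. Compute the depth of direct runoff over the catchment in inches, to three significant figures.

Direct runoff: 0.0, 10.5, 56.3, 117.2, 85.6, 62.6, 45.7, 0.0 cfs; ΣQ_DR = 377.9 cfs.
V = ΣQ_DR · Δt = 377.9 × 1800 s = 6.802 × 10^5 ft³.
Over A = 0.577 mi², depth = V / A = 0.507 in.

d ≈ 0.507 in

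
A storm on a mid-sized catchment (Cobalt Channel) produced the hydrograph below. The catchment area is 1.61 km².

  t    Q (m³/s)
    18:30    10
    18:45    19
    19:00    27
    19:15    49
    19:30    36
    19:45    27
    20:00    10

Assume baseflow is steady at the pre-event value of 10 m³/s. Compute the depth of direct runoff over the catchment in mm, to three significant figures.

Direct runoff: 0.0, 9.0, 17.0, 39.0, 26.0, 17.0, 0.0 m³/s; ΣQ_DR = 108.0 m³/s.
V = ΣQ_DR · Δt = 108.0 × 900 s = 97200 m³.
Over A = 1.61 km², depth = V / A = 60.4 mm.

d ≈ 60.4 mm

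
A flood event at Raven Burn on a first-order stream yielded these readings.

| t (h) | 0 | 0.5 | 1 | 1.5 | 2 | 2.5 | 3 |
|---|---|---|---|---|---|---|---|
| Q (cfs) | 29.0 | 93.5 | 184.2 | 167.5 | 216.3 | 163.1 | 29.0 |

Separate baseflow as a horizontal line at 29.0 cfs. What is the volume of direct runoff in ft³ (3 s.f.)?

V ≈ 1.22 × 10^6 ft³

Direct-runoff ordinates (Q − Q_b): 0.0, 64.5, 155.2, 138.5, 187.3, 134.1, 0.0 cfs.
ΣQ_DR = 679.6 cfs.
With Δt = 0.5 h = 1800 s, V = ΣQ_DR · Δt = 679.6 × 1800 = 1.22 × 10^6 ft³.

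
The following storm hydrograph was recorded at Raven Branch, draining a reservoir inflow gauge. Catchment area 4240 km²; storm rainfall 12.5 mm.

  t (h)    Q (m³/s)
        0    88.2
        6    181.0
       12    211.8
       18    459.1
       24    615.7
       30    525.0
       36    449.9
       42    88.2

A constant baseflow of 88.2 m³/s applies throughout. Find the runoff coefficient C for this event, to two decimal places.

ΣQ_DR = 1913 m³/s; V = ΣQ_DR·Δt = 4.133 × 10^7 m³.
Runoff depth d = V / A = 9.747 mm.
C = d / P = 9.747 / 12.5 = 0.78.

C ≈ 0.78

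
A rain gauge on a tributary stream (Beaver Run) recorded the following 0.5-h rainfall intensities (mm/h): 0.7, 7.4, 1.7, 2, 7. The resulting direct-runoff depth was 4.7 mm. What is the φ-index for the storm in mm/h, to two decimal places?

φ ≈ 2.50 mm/h

Only the 2 blocks with intensity above φ contribute runoff: 7.4, 7 mm/h.
Σ(I−φ)·Δt = d  ⇒  (7.4+7 − 2φ)·0.5 = 4.7
φ = (14.40 − 4.7/0.5) / 2 = 2.50 mm/h.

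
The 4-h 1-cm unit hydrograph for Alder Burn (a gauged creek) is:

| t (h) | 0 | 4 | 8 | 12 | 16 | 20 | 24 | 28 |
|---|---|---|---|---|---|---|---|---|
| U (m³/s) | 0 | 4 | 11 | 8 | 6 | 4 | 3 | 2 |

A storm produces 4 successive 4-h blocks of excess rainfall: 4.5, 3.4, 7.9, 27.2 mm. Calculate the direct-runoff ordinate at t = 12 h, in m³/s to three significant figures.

By discrete convolution, Q_j = Σ (P_i / 10 mm) · U_{j−i}.
At t = 12 h (j=3): Q = (4.5/10)·8 + (3.4/10)·11 + (7.9/10)·4 + (27.2/10)·0 = 10.5 m³/s.

Q ≈ 10.5 m³/s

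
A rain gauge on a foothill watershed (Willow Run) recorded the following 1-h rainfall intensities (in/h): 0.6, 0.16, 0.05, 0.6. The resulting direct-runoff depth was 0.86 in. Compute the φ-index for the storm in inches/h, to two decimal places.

φ ≈ 0.17 in/h

Only the 2 blocks with intensity above φ contribute runoff: 0.6, 0.6 in/h.
Σ(I−φ)·Δt = d  ⇒  (0.6+0.6 − 2φ)·1 = 0.86
φ = (1.200 − 0.86/1) / 2 = 0.17 in/h.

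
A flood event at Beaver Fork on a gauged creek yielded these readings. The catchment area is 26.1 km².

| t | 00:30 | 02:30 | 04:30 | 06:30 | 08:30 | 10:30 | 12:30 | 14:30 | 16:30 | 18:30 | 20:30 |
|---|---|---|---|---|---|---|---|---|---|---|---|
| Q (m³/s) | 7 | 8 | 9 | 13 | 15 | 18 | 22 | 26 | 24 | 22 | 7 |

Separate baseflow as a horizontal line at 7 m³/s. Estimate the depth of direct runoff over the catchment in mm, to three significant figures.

Direct runoff: 0.0, 1.0, 2.0, 6.0, 8.0, 11.0, 15.0, 19.0, 17.0, 15.0, 0.0 m³/s; ΣQ_DR = 94.00 m³/s.
V = ΣQ_DR · Δt = 94.00 × 7200 s = 6.768 × 10^5 m³.
Over A = 26.1 km², depth = V / A = 25.9 mm.

d ≈ 25.9 mm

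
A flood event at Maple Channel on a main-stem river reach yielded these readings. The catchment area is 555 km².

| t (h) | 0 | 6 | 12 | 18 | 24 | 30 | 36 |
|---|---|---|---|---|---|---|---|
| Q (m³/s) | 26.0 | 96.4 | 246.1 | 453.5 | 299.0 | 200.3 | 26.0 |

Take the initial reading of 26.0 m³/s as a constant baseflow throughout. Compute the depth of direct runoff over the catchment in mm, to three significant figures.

d ≈ 45.4 mm

Direct runoff: 0.0, 70.4, 220.1, 427.5, 273.0, 174.3, 0.0 m³/s; ΣQ_DR = 1165 m³/s.
V = ΣQ_DR · Δt = 1165 × 21600 s = 2.517 × 10^7 m³.
Over A = 555 km², depth = V / A = 45.4 mm.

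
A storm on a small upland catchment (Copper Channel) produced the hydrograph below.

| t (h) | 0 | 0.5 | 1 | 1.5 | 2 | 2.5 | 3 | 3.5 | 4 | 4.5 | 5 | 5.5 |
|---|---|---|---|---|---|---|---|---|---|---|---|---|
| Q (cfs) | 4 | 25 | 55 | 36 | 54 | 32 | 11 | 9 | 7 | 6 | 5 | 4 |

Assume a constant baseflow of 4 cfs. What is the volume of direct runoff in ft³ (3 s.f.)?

V ≈ 3.60 × 10^5 ft³

Direct-runoff ordinates (Q − Q_b): 0.0, 21.0, 51.0, 32.0, 50.0, 28.0, 7.0, 5.0, 3.0, 2.0, 1.0, 0.0 cfs.
ΣQ_DR = 200.0 cfs.
With Δt = 0.5 h = 1800 s, V = ΣQ_DR · Δt = 200.0 × 1800 = 3.60 × 10^5 ft³.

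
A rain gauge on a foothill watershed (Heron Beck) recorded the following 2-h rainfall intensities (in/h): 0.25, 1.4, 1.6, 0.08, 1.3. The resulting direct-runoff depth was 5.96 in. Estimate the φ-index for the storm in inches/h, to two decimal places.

φ ≈ 0.44 in/h

Only the 3 blocks with intensity above φ contribute runoff: 1.4, 1.6, 1.3 in/h.
Σ(I−φ)·Δt = d  ⇒  (1.4+1.6+1.3 − 3φ)·2 = 5.96
φ = (4.300 − 5.96/2) / 3 = 0.44 in/h.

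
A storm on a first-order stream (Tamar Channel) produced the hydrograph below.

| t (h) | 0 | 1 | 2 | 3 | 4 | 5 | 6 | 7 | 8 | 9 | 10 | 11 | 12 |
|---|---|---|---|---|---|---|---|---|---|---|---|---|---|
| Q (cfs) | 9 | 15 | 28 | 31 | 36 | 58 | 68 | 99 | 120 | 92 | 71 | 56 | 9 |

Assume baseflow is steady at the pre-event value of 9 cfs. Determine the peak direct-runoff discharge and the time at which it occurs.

Q_p = 111.0 cfs at t = 8 h

Subtracting baseflow gives direct-runoff ordinates: 0.0, 6.0, 19.0, 22.0, 27.0, 49.0, 59.0, 90.0, 111.0, 83.0, 62.0, 47.0, 0.0 cfs.
The maximum is 111.0 cfs, occurring at the reading for t = 8 h.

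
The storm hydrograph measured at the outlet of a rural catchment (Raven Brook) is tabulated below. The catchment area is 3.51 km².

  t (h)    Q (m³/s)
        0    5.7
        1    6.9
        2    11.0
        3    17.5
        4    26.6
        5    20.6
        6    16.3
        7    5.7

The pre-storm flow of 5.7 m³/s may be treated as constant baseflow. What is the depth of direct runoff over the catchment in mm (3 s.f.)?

d ≈ 66.4 mm

Direct runoff: 0.0, 1.2, 5.3, 11.8, 20.9, 14.9, 10.6, 0.0 m³/s; ΣQ_DR = 64.70 m³/s.
V = ΣQ_DR · Δt = 64.70 × 3600 s = 2.329 × 10^5 m³.
Over A = 3.51 km², depth = V / A = 66.4 mm.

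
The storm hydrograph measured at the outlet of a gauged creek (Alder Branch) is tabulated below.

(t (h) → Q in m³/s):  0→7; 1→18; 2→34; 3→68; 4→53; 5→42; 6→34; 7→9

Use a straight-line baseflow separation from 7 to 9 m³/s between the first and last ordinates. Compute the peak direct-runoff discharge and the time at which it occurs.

Q_p = 60.14 m³/s at t = 3 h

Subtracting baseflow gives direct-runoff ordinates: 0.00, 10.71, 26.43, 60.14, 44.86, 33.57, 25.29, 0.00 m³/s.
The maximum is 60.14 m³/s, occurring at the reading for t = 3 h.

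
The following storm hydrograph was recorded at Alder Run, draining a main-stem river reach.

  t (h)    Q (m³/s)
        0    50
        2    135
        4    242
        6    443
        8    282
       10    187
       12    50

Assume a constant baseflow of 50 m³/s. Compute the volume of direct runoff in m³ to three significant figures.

V ≈ 7.48 × 10^6 m³

Direct-runoff ordinates (Q − Q_b): 0.0, 85.0, 192.0, 393.0, 232.0, 137.0, 0.0 m³/s.
ΣQ_DR = 1039 m³/s.
With Δt = 2 h = 7200 s, V = ΣQ_DR · Δt = 1039 × 7200 = 7.48 × 10^6 m³.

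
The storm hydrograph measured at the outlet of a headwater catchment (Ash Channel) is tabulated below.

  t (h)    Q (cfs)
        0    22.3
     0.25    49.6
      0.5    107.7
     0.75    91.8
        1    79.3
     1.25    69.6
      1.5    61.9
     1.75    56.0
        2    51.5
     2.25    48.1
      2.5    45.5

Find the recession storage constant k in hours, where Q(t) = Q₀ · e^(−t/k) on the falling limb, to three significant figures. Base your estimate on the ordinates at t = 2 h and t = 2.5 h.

k ≈ 4.04 h

On the falling limb, Q drops from 51.5 to 45.5 cfs between t = 2 h and t = 2.5 h (Δt = 0.5 h).
k = −Δt / ln(Q₂/Q₁) = −0.5 / ln(45.5/51.5) = 4.04 h.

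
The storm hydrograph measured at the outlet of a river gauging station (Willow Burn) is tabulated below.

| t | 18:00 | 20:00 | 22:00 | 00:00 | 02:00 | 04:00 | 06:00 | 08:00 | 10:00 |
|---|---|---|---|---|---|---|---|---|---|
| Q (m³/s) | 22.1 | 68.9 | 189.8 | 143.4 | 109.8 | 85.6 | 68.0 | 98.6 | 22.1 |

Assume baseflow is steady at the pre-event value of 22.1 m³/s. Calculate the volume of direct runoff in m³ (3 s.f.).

V ≈ 4.39 × 10^6 m³

Direct-runoff ordinates (Q − Q_b): 0.0, 46.8, 167.7, 121.3, 87.7, 63.5, 45.9, 76.5, 0.0 m³/s.
ΣQ_DR = 609.4 m³/s.
With Δt = 2 h = 7200 s, V = ΣQ_DR · Δt = 609.4 × 7200 = 4.39 × 10^6 m³.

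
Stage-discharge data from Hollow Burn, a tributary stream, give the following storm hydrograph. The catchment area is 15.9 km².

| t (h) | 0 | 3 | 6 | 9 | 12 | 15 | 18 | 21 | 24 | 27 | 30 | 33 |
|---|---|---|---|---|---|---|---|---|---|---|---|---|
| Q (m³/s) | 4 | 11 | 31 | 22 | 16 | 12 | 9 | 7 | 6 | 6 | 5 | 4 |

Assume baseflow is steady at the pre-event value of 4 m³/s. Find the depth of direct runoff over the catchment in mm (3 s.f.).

d ≈ 57.7 mm

Direct runoff: 0.0, 7.0, 27.0, 18.0, 12.0, 8.0, 5.0, 3.0, 2.0, 2.0, 1.0, 0.0 m³/s; ΣQ_DR = 85.00 m³/s.
V = ΣQ_DR · Δt = 85.00 × 10800 s = 9.180 × 10^5 m³.
Over A = 15.9 km², depth = V / A = 57.7 mm.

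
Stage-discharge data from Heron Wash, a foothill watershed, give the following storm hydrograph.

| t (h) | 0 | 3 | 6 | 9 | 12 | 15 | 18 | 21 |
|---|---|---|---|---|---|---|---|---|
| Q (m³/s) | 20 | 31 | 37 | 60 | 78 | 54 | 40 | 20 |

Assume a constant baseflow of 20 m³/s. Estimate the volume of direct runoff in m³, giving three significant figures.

V ≈ 1.94 × 10^6 m³

Direct-runoff ordinates (Q − Q_b): 0.0, 11.0, 17.0, 40.0, 58.0, 34.0, 20.0, 0.0 m³/s.
ΣQ_DR = 180.0 m³/s.
With Δt = 3 h = 10800 s, V = ΣQ_DR · Δt = 180.0 × 10800 = 1.94 × 10^6 m³.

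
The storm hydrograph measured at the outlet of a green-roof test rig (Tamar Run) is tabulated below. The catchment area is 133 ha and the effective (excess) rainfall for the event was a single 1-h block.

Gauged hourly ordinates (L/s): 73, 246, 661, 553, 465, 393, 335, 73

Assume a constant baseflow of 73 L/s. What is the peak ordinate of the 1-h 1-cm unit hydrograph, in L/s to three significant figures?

Direct runoff: 0.0, 173.0, 588.0, 480.0, 392.0, 320.0, 262.0, 0.0 L/s; ΣQ_DR = 2215 L/s, peak = 588.0 L/s.
Runoff depth d = ΣQ_DR·Δt / A = 2215 × 3600 / (133 ha) = 5.995 mm.
The 1-cm UH is the DRH scaled by (10 mm)/d, so U_p = 588.0 × 10/5.995 = 981 L/s.

U_p ≈ 981 L/s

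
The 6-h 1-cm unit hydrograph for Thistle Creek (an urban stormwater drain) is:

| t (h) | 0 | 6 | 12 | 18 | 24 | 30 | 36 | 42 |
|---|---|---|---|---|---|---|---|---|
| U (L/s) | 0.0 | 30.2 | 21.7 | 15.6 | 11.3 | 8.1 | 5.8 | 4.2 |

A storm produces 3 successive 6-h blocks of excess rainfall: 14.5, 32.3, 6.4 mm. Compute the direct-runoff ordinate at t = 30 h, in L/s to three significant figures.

Q ≈ 58.2 L/s

By discrete convolution, Q_j = Σ (P_i / 10 mm) · U_{j−i}.
At t = 30 h (j=5): Q = (14.5/10)·8.1 + (32.3/10)·11.3 + (6.4/10)·15.6 = 58.2 L/s.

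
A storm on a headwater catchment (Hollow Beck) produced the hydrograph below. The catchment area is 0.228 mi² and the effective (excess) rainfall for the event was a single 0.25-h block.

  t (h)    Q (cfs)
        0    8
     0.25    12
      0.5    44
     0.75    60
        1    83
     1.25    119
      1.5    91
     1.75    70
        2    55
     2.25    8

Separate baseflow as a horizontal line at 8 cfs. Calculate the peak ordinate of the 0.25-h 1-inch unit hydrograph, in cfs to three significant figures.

Direct runoff: 0.0, 4.0, 36.0, 52.0, 75.0, 111.0, 83.0, 62.0, 47.0, 0.0 cfs; ΣQ_DR = 470.0 cfs, peak = 111.0 cfs.
Runoff depth d = ΣQ_DR·Δt / A = 470.0 × 900 / (0.228 mi²) = 0.7986 in.
The 1-inch UH is the DRH scaled by (1 in)/d, so U_p = 111.0 × 1/0.7986 = 139 cfs.

U_p ≈ 139 cfs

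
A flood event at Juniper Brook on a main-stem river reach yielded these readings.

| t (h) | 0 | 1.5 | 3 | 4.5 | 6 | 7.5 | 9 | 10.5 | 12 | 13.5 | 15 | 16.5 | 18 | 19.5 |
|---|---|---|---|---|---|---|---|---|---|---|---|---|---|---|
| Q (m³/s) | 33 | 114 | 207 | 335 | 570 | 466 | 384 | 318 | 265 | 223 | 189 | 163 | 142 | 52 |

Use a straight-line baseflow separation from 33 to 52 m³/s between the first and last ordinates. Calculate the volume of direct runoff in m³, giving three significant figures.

Direct-runoff ordinates (Q − Q_b): 0.00, 79.54, 171.08, 297.62, 531.15, 425.69, 342.23, 274.77, 220.31, 176.85, 141.38, 113.92, 91.46, 0.00 m³/s.
ΣQ_DR = 2866 m³/s.
With Δt = 1.5 h = 5400 s, V = ΣQ_DR · Δt = 2866 × 5400 = 1.55 × 10^7 m³.

V ≈ 1.55 × 10^7 m³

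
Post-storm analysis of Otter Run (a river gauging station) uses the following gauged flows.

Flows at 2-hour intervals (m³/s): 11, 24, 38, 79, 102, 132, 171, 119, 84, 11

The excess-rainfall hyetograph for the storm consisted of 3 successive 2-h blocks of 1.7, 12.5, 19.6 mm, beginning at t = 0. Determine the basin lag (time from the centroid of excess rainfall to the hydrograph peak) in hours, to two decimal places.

Centroid of excess rainfall: t_c = Σ P_i·t̄_i / ΣP_i = 4.0592 h (block centres at 1, 3, 5 h).
Hydrograph peak occurs at t = 12 h, so basin lag t_L = 12 − 4.0592 = 7.94 h.

t_L ≈ 7.94 h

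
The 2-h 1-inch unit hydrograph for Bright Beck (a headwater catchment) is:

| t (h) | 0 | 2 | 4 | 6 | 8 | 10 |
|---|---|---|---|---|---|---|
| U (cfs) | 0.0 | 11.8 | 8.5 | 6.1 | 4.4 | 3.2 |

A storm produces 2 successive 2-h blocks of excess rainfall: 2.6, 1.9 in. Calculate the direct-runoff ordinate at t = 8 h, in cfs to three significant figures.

By discrete convolution, Q_j = Σ (P_i / 1 in) · U_{j−i}.
At t = 8 h (j=4): Q = (2.6/1)·4.4 + (1.9/1)·6.1 = 23.0 cfs.

Q ≈ 23.0 cfs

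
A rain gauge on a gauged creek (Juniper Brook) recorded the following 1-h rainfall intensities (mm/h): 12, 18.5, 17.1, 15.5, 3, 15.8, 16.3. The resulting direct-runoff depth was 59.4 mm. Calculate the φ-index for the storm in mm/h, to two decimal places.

φ ≈ 5.97 mm/h

Only the 6 blocks with intensity above φ contribute runoff: 12, 18.5, 17.1, 15.5, 15.8, 16.3 mm/h.
Σ(I−φ)·Δt = d  ⇒  (12+18.5+17.1+15.5+15.8+16.3 − 6φ)·1 = 59.4
φ = (95.20 − 59.4/1) / 6 = 5.97 mm/h.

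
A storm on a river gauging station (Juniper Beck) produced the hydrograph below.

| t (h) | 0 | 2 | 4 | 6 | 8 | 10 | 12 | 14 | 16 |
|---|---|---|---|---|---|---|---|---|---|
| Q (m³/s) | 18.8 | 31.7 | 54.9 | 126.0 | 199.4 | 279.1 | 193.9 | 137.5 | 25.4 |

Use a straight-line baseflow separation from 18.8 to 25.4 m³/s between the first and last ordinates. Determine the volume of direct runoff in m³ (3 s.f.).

V ≈ 6.25 × 10^6 m³

Direct-runoff ordinates (Q − Q_b): 0.00, 12.07, 34.45, 104.72, 177.30, 256.18, 170.15, 112.92, 0.00 m³/s.
ΣQ_DR = 867.8 m³/s.
With Δt = 2 h = 7200 s, V = ΣQ_DR · Δt = 867.8 × 7200 = 6.25 × 10^6 m³.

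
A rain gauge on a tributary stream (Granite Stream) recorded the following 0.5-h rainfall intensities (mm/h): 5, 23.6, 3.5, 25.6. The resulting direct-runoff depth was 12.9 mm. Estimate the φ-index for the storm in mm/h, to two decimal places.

φ ≈ 11.70 mm/h

Only the 2 blocks with intensity above φ contribute runoff: 23.6, 25.6 mm/h.
Σ(I−φ)·Δt = d  ⇒  (23.6+25.6 − 2φ)·0.5 = 12.9
φ = (49.20 − 12.9/0.5) / 2 = 11.70 mm/h.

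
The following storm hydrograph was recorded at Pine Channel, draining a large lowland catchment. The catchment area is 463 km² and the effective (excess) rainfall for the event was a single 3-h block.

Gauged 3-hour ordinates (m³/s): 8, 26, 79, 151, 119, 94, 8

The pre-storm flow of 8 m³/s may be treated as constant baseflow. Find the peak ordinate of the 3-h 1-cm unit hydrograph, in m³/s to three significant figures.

Direct runoff: 0.0, 18.0, 71.0, 143.0, 111.0, 86.0, 0.0 m³/s; ΣQ_DR = 429.0 m³/s, peak = 143.0 m³/s.
Runoff depth d = ΣQ_DR·Δt / A = 429.0 × 10800 / (463 km²) = 10.01 mm.
The 1-cm UH is the DRH scaled by (10 mm)/d, so U_p = 143.0 × 10/10.01 = 143 m³/s.

U_p ≈ 143 m³/s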